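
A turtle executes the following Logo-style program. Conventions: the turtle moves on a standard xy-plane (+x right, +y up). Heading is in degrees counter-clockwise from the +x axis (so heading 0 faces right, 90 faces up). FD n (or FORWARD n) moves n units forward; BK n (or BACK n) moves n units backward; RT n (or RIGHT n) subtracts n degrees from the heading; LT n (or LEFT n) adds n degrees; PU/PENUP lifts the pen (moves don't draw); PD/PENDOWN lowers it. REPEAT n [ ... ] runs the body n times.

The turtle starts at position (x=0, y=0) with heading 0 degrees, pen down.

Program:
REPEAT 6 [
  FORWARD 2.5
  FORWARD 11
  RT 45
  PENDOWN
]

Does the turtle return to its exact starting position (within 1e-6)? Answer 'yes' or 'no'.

Executing turtle program step by step:
Start: pos=(0,0), heading=0, pen down
REPEAT 6 [
  -- iteration 1/6 --
  FD 2.5: (0,0) -> (2.5,0) [heading=0, draw]
  FD 11: (2.5,0) -> (13.5,0) [heading=0, draw]
  RT 45: heading 0 -> 315
  PD: pen down
  -- iteration 2/6 --
  FD 2.5: (13.5,0) -> (15.268,-1.768) [heading=315, draw]
  FD 11: (15.268,-1.768) -> (23.046,-9.546) [heading=315, draw]
  RT 45: heading 315 -> 270
  PD: pen down
  -- iteration 3/6 --
  FD 2.5: (23.046,-9.546) -> (23.046,-12.046) [heading=270, draw]
  FD 11: (23.046,-12.046) -> (23.046,-23.046) [heading=270, draw]
  RT 45: heading 270 -> 225
  PD: pen down
  -- iteration 4/6 --
  FD 2.5: (23.046,-23.046) -> (21.278,-24.814) [heading=225, draw]
  FD 11: (21.278,-24.814) -> (13.5,-32.592) [heading=225, draw]
  RT 45: heading 225 -> 180
  PD: pen down
  -- iteration 5/6 --
  FD 2.5: (13.5,-32.592) -> (11,-32.592) [heading=180, draw]
  FD 11: (11,-32.592) -> (0,-32.592) [heading=180, draw]
  RT 45: heading 180 -> 135
  PD: pen down
  -- iteration 6/6 --
  FD 2.5: (0,-32.592) -> (-1.768,-30.824) [heading=135, draw]
  FD 11: (-1.768,-30.824) -> (-9.546,-23.046) [heading=135, draw]
  RT 45: heading 135 -> 90
  PD: pen down
]
Final: pos=(-9.546,-23.046), heading=90, 12 segment(s) drawn

Start position: (0, 0)
Final position: (-9.546, -23.046)
Distance = 24.945; >= 1e-6 -> NOT closed

Answer: no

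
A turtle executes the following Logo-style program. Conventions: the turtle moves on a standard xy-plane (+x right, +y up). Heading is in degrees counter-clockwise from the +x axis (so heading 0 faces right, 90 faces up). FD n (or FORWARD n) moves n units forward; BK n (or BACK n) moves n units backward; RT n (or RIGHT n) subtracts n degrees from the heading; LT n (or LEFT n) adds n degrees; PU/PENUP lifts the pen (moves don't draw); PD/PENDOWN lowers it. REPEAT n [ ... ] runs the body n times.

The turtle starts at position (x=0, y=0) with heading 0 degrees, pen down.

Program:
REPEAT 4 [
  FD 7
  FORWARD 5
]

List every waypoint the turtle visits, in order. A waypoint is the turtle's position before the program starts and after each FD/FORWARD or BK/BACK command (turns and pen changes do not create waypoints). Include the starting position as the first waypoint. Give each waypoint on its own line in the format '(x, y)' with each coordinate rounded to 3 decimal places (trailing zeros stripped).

Answer: (0, 0)
(7, 0)
(12, 0)
(19, 0)
(24, 0)
(31, 0)
(36, 0)
(43, 0)
(48, 0)

Derivation:
Executing turtle program step by step:
Start: pos=(0,0), heading=0, pen down
REPEAT 4 [
  -- iteration 1/4 --
  FD 7: (0,0) -> (7,0) [heading=0, draw]
  FD 5: (7,0) -> (12,0) [heading=0, draw]
  -- iteration 2/4 --
  FD 7: (12,0) -> (19,0) [heading=0, draw]
  FD 5: (19,0) -> (24,0) [heading=0, draw]
  -- iteration 3/4 --
  FD 7: (24,0) -> (31,0) [heading=0, draw]
  FD 5: (31,0) -> (36,0) [heading=0, draw]
  -- iteration 4/4 --
  FD 7: (36,0) -> (43,0) [heading=0, draw]
  FD 5: (43,0) -> (48,0) [heading=0, draw]
]
Final: pos=(48,0), heading=0, 8 segment(s) drawn
Waypoints (9 total):
(0, 0)
(7, 0)
(12, 0)
(19, 0)
(24, 0)
(31, 0)
(36, 0)
(43, 0)
(48, 0)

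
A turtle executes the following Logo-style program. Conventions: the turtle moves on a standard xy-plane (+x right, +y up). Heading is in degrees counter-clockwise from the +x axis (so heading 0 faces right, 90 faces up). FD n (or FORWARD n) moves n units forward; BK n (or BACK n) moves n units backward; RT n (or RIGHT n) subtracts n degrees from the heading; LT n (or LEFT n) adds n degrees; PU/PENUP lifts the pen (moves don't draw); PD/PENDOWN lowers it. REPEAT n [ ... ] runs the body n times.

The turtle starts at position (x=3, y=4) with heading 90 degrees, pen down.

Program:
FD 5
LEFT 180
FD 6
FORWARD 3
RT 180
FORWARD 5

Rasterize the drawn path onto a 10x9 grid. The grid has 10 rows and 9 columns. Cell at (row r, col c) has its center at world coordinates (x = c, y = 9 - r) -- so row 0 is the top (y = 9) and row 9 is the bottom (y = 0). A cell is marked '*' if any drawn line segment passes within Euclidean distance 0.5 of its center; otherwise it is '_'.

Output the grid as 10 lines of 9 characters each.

Segment 0: (3,4) -> (3,9)
Segment 1: (3,9) -> (3,3)
Segment 2: (3,3) -> (3,0)
Segment 3: (3,0) -> (3,5)

Answer: ___*_____
___*_____
___*_____
___*_____
___*_____
___*_____
___*_____
___*_____
___*_____
___*_____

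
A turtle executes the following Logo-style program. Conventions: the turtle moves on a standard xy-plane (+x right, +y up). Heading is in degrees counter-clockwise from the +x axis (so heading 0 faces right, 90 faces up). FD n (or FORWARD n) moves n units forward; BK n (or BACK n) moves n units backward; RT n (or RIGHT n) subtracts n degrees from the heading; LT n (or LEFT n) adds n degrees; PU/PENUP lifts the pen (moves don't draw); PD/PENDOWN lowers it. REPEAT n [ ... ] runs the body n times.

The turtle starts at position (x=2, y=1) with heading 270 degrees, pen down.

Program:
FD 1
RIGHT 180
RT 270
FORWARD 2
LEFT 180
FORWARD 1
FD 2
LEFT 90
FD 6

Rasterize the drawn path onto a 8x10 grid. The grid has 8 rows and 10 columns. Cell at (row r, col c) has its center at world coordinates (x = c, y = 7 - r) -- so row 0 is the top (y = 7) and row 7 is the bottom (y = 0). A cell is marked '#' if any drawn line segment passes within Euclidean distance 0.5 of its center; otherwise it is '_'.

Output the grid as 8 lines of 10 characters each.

Answer: __________
___#______
___#______
___#______
___#______
___#______
__##______
####______

Derivation:
Segment 0: (2,1) -> (2,0)
Segment 1: (2,0) -> (-0,-0)
Segment 2: (-0,-0) -> (1,-0)
Segment 3: (1,-0) -> (3,-0)
Segment 4: (3,-0) -> (3,6)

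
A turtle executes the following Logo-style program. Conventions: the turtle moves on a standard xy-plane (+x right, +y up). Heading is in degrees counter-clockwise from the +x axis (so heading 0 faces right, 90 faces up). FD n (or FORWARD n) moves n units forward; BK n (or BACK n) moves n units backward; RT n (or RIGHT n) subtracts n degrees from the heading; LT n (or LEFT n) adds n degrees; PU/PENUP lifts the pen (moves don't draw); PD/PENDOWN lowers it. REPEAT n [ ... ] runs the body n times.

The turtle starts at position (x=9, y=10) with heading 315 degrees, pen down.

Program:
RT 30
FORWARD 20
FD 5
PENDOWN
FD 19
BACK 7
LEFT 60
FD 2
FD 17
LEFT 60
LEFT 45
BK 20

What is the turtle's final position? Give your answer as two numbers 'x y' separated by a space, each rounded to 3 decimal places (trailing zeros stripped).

Answer: 36.929 -50.657

Derivation:
Executing turtle program step by step:
Start: pos=(9,10), heading=315, pen down
RT 30: heading 315 -> 285
FD 20: (9,10) -> (14.176,-9.319) [heading=285, draw]
FD 5: (14.176,-9.319) -> (15.47,-14.148) [heading=285, draw]
PD: pen down
FD 19: (15.47,-14.148) -> (20.388,-32.501) [heading=285, draw]
BK 7: (20.388,-32.501) -> (18.576,-25.739) [heading=285, draw]
LT 60: heading 285 -> 345
FD 2: (18.576,-25.739) -> (20.508,-26.257) [heading=345, draw]
FD 17: (20.508,-26.257) -> (36.929,-30.657) [heading=345, draw]
LT 60: heading 345 -> 45
LT 45: heading 45 -> 90
BK 20: (36.929,-30.657) -> (36.929,-50.657) [heading=90, draw]
Final: pos=(36.929,-50.657), heading=90, 7 segment(s) drawn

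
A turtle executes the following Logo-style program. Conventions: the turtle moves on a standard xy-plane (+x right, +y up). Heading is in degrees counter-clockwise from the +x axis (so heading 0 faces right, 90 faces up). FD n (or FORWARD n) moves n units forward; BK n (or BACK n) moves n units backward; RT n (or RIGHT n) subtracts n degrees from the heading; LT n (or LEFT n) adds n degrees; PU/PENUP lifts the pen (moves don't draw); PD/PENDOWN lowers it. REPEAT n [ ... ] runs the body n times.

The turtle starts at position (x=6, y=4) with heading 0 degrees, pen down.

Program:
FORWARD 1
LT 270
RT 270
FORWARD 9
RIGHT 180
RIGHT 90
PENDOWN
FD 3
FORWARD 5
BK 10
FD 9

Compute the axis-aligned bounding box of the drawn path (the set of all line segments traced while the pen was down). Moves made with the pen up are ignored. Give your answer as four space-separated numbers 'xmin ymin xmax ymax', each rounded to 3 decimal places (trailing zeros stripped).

Executing turtle program step by step:
Start: pos=(6,4), heading=0, pen down
FD 1: (6,4) -> (7,4) [heading=0, draw]
LT 270: heading 0 -> 270
RT 270: heading 270 -> 0
FD 9: (7,4) -> (16,4) [heading=0, draw]
RT 180: heading 0 -> 180
RT 90: heading 180 -> 90
PD: pen down
FD 3: (16,4) -> (16,7) [heading=90, draw]
FD 5: (16,7) -> (16,12) [heading=90, draw]
BK 10: (16,12) -> (16,2) [heading=90, draw]
FD 9: (16,2) -> (16,11) [heading=90, draw]
Final: pos=(16,11), heading=90, 6 segment(s) drawn

Segment endpoints: x in {6, 7, 16, 16}, y in {2, 4, 7, 11, 12}
xmin=6, ymin=2, xmax=16, ymax=12

Answer: 6 2 16 12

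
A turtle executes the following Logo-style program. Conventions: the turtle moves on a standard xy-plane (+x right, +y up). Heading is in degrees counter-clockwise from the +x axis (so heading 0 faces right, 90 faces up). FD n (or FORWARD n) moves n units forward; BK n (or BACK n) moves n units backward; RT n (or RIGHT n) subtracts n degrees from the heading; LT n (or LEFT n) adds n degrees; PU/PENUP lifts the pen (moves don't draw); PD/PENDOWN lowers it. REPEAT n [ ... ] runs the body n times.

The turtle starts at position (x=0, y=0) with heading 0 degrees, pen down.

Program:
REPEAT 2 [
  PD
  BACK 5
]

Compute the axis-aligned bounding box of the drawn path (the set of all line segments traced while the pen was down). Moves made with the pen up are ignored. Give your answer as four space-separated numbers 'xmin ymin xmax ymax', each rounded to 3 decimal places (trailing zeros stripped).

Executing turtle program step by step:
Start: pos=(0,0), heading=0, pen down
REPEAT 2 [
  -- iteration 1/2 --
  PD: pen down
  BK 5: (0,0) -> (-5,0) [heading=0, draw]
  -- iteration 2/2 --
  PD: pen down
  BK 5: (-5,0) -> (-10,0) [heading=0, draw]
]
Final: pos=(-10,0), heading=0, 2 segment(s) drawn

Segment endpoints: x in {-10, -5, 0}, y in {0}
xmin=-10, ymin=0, xmax=0, ymax=0

Answer: -10 0 0 0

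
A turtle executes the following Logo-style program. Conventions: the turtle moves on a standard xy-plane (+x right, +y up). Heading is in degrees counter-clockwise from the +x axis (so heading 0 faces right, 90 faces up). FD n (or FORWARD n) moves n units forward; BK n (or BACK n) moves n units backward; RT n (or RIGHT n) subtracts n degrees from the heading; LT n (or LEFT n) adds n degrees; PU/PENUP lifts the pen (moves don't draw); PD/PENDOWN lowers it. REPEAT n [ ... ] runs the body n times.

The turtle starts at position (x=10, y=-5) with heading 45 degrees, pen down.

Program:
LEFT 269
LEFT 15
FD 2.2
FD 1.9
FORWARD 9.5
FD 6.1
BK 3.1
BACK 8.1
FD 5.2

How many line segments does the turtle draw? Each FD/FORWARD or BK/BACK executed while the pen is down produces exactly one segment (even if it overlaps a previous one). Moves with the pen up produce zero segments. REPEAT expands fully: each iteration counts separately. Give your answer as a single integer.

Executing turtle program step by step:
Start: pos=(10,-5), heading=45, pen down
LT 269: heading 45 -> 314
LT 15: heading 314 -> 329
FD 2.2: (10,-5) -> (11.886,-6.133) [heading=329, draw]
FD 1.9: (11.886,-6.133) -> (13.514,-7.112) [heading=329, draw]
FD 9.5: (13.514,-7.112) -> (21.657,-12.005) [heading=329, draw]
FD 6.1: (21.657,-12.005) -> (26.886,-15.146) [heading=329, draw]
BK 3.1: (26.886,-15.146) -> (24.229,-13.55) [heading=329, draw]
BK 8.1: (24.229,-13.55) -> (17.286,-9.378) [heading=329, draw]
FD 5.2: (17.286,-9.378) -> (21.743,-12.056) [heading=329, draw]
Final: pos=(21.743,-12.056), heading=329, 7 segment(s) drawn
Segments drawn: 7

Answer: 7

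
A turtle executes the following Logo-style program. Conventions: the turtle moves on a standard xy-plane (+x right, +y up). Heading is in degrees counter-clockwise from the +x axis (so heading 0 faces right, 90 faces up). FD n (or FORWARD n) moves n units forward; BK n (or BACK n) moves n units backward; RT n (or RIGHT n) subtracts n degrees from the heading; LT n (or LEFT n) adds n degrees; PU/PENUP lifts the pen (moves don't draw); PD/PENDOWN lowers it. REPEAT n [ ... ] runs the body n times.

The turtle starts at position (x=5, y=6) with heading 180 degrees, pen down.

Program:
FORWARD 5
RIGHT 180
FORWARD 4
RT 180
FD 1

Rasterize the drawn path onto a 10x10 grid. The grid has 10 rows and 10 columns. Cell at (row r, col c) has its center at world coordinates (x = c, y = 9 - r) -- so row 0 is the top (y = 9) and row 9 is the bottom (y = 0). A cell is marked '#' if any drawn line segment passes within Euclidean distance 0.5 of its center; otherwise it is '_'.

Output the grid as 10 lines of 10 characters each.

Segment 0: (5,6) -> (0,6)
Segment 1: (0,6) -> (4,6)
Segment 2: (4,6) -> (3,6)

Answer: __________
__________
__________
######____
__________
__________
__________
__________
__________
__________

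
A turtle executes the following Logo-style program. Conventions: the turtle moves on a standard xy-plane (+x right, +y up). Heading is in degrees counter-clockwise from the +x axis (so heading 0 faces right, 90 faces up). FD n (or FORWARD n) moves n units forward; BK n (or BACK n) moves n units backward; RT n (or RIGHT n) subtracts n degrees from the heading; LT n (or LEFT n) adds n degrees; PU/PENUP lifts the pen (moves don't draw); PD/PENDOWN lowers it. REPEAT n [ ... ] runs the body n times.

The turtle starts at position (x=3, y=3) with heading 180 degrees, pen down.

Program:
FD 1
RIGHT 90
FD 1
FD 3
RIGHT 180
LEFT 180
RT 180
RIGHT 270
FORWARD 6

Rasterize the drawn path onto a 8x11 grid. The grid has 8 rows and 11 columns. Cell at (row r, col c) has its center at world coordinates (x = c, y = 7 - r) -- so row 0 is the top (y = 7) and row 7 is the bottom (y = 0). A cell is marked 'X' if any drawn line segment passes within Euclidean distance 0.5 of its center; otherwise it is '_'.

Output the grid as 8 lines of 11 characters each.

Segment 0: (3,3) -> (2,3)
Segment 1: (2,3) -> (2,4)
Segment 2: (2,4) -> (2,7)
Segment 3: (2,7) -> (8,7)

Answer: __XXXXXXX__
__X________
__X________
__X________
__XX_______
___________
___________
___________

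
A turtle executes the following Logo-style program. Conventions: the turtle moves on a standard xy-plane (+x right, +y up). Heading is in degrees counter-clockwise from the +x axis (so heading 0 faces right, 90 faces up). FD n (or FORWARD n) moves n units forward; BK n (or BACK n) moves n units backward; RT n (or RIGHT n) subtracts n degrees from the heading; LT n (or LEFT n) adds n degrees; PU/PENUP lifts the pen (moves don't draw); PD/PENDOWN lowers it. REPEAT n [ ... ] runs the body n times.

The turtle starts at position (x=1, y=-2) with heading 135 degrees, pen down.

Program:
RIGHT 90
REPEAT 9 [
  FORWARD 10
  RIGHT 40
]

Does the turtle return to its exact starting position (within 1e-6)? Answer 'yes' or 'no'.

Answer: yes

Derivation:
Executing turtle program step by step:
Start: pos=(1,-2), heading=135, pen down
RT 90: heading 135 -> 45
REPEAT 9 [
  -- iteration 1/9 --
  FD 10: (1,-2) -> (8.071,5.071) [heading=45, draw]
  RT 40: heading 45 -> 5
  -- iteration 2/9 --
  FD 10: (8.071,5.071) -> (18.033,5.943) [heading=5, draw]
  RT 40: heading 5 -> 325
  -- iteration 3/9 --
  FD 10: (18.033,5.943) -> (26.225,0.207) [heading=325, draw]
  RT 40: heading 325 -> 285
  -- iteration 4/9 --
  FD 10: (26.225,0.207) -> (28.813,-9.452) [heading=285, draw]
  RT 40: heading 285 -> 245
  -- iteration 5/9 --
  FD 10: (28.813,-9.452) -> (24.587,-18.515) [heading=245, draw]
  RT 40: heading 245 -> 205
  -- iteration 6/9 --
  FD 10: (24.587,-18.515) -> (15.523,-22.742) [heading=205, draw]
  RT 40: heading 205 -> 165
  -- iteration 7/9 --
  FD 10: (15.523,-22.742) -> (5.864,-20.153) [heading=165, draw]
  RT 40: heading 165 -> 125
  -- iteration 8/9 --
  FD 10: (5.864,-20.153) -> (0.128,-11.962) [heading=125, draw]
  RT 40: heading 125 -> 85
  -- iteration 9/9 --
  FD 10: (0.128,-11.962) -> (1,-2) [heading=85, draw]
  RT 40: heading 85 -> 45
]
Final: pos=(1,-2), heading=45, 9 segment(s) drawn

Start position: (1, -2)
Final position: (1, -2)
Distance = 0; < 1e-6 -> CLOSED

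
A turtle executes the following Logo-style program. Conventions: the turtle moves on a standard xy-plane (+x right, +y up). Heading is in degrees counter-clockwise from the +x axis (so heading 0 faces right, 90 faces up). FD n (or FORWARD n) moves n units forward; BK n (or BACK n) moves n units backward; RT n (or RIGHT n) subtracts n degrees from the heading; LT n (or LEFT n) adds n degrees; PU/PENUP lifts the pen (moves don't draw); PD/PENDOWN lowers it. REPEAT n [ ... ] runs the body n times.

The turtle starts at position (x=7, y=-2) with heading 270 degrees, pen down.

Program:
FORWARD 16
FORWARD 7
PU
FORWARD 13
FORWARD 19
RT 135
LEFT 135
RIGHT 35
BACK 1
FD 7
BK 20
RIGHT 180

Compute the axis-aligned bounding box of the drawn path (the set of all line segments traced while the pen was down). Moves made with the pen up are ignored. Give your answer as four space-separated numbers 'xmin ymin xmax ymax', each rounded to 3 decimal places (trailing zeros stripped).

Executing turtle program step by step:
Start: pos=(7,-2), heading=270, pen down
FD 16: (7,-2) -> (7,-18) [heading=270, draw]
FD 7: (7,-18) -> (7,-25) [heading=270, draw]
PU: pen up
FD 13: (7,-25) -> (7,-38) [heading=270, move]
FD 19: (7,-38) -> (7,-57) [heading=270, move]
RT 135: heading 270 -> 135
LT 135: heading 135 -> 270
RT 35: heading 270 -> 235
BK 1: (7,-57) -> (7.574,-56.181) [heading=235, move]
FD 7: (7.574,-56.181) -> (3.559,-61.915) [heading=235, move]
BK 20: (3.559,-61.915) -> (15.03,-45.532) [heading=235, move]
RT 180: heading 235 -> 55
Final: pos=(15.03,-45.532), heading=55, 2 segment(s) drawn

Segment endpoints: x in {7, 7, 7}, y in {-25, -18, -2}
xmin=7, ymin=-25, xmax=7, ymax=-2

Answer: 7 -25 7 -2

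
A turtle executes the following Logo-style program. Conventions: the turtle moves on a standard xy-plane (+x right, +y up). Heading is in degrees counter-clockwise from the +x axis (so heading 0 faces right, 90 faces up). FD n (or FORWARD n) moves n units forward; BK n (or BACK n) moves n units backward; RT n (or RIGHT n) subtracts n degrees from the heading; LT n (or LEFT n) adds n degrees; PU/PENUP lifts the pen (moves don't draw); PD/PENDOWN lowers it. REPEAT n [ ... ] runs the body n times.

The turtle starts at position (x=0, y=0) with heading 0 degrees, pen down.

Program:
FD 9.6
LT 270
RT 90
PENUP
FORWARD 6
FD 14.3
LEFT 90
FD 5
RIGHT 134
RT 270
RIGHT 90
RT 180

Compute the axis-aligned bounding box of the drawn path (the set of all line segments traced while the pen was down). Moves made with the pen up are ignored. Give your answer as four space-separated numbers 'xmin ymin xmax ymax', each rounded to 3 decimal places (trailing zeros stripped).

Executing turtle program step by step:
Start: pos=(0,0), heading=0, pen down
FD 9.6: (0,0) -> (9.6,0) [heading=0, draw]
LT 270: heading 0 -> 270
RT 90: heading 270 -> 180
PU: pen up
FD 6: (9.6,0) -> (3.6,0) [heading=180, move]
FD 14.3: (3.6,0) -> (-10.7,0) [heading=180, move]
LT 90: heading 180 -> 270
FD 5: (-10.7,0) -> (-10.7,-5) [heading=270, move]
RT 134: heading 270 -> 136
RT 270: heading 136 -> 226
RT 90: heading 226 -> 136
RT 180: heading 136 -> 316
Final: pos=(-10.7,-5), heading=316, 1 segment(s) drawn

Segment endpoints: x in {0, 9.6}, y in {0}
xmin=0, ymin=0, xmax=9.6, ymax=0

Answer: 0 0 9.6 0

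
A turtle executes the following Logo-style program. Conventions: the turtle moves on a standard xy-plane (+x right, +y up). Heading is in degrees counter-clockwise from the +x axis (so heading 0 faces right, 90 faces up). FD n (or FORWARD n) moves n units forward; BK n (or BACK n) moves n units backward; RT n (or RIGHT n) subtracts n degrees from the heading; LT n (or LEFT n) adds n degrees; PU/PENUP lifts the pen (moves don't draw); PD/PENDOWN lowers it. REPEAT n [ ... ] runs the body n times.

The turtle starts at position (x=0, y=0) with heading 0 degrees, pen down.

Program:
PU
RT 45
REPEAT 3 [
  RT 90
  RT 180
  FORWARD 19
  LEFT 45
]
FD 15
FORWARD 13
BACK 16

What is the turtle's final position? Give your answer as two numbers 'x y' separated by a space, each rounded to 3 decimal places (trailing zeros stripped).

Executing turtle program step by step:
Start: pos=(0,0), heading=0, pen down
PU: pen up
RT 45: heading 0 -> 315
REPEAT 3 [
  -- iteration 1/3 --
  RT 90: heading 315 -> 225
  RT 180: heading 225 -> 45
  FD 19: (0,0) -> (13.435,13.435) [heading=45, move]
  LT 45: heading 45 -> 90
  -- iteration 2/3 --
  RT 90: heading 90 -> 0
  RT 180: heading 0 -> 180
  FD 19: (13.435,13.435) -> (-5.565,13.435) [heading=180, move]
  LT 45: heading 180 -> 225
  -- iteration 3/3 --
  RT 90: heading 225 -> 135
  RT 180: heading 135 -> 315
  FD 19: (-5.565,13.435) -> (7.87,0) [heading=315, move]
  LT 45: heading 315 -> 0
]
FD 15: (7.87,0) -> (22.87,0) [heading=0, move]
FD 13: (22.87,0) -> (35.87,0) [heading=0, move]
BK 16: (35.87,0) -> (19.87,0) [heading=0, move]
Final: pos=(19.87,0), heading=0, 0 segment(s) drawn

Answer: 19.87 0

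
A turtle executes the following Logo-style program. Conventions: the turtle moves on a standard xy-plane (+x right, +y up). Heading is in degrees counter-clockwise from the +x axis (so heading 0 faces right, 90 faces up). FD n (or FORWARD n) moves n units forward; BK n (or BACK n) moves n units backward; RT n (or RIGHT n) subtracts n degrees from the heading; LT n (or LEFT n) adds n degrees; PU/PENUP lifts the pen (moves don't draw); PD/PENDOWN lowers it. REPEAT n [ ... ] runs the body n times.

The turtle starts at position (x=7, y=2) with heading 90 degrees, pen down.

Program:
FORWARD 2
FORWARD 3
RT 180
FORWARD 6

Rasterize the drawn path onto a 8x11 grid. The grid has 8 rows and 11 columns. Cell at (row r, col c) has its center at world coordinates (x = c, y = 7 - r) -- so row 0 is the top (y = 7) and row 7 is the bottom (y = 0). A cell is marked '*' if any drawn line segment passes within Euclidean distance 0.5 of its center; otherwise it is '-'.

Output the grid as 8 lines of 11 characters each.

Segment 0: (7,2) -> (7,4)
Segment 1: (7,4) -> (7,7)
Segment 2: (7,7) -> (7,1)

Answer: -------*---
-------*---
-------*---
-------*---
-------*---
-------*---
-------*---
-----------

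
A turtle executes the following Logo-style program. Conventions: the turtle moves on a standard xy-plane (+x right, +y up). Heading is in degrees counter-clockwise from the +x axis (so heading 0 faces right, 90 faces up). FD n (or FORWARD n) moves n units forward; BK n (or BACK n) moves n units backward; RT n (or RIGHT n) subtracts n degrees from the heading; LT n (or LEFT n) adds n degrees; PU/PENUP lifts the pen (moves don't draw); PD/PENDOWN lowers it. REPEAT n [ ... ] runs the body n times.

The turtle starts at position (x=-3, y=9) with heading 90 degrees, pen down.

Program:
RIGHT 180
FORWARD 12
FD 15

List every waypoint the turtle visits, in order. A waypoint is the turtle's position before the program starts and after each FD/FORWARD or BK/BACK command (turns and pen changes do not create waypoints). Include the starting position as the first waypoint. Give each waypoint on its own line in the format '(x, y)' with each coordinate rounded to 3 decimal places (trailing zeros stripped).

Executing turtle program step by step:
Start: pos=(-3,9), heading=90, pen down
RT 180: heading 90 -> 270
FD 12: (-3,9) -> (-3,-3) [heading=270, draw]
FD 15: (-3,-3) -> (-3,-18) [heading=270, draw]
Final: pos=(-3,-18), heading=270, 2 segment(s) drawn
Waypoints (3 total):
(-3, 9)
(-3, -3)
(-3, -18)

Answer: (-3, 9)
(-3, -3)
(-3, -18)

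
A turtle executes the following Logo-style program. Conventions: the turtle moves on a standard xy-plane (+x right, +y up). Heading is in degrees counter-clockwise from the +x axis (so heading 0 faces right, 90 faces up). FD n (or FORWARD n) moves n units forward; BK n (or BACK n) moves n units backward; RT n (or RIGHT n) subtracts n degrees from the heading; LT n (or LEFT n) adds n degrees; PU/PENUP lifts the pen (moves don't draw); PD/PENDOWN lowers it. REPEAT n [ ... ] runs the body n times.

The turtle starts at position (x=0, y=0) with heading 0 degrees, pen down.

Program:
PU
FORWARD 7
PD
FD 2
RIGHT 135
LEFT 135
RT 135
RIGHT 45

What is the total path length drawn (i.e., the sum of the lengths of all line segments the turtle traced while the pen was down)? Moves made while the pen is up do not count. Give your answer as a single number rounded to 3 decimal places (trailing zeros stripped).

Answer: 2

Derivation:
Executing turtle program step by step:
Start: pos=(0,0), heading=0, pen down
PU: pen up
FD 7: (0,0) -> (7,0) [heading=0, move]
PD: pen down
FD 2: (7,0) -> (9,0) [heading=0, draw]
RT 135: heading 0 -> 225
LT 135: heading 225 -> 0
RT 135: heading 0 -> 225
RT 45: heading 225 -> 180
Final: pos=(9,0), heading=180, 1 segment(s) drawn

Segment lengths:
  seg 1: (7,0) -> (9,0), length = 2
Total = 2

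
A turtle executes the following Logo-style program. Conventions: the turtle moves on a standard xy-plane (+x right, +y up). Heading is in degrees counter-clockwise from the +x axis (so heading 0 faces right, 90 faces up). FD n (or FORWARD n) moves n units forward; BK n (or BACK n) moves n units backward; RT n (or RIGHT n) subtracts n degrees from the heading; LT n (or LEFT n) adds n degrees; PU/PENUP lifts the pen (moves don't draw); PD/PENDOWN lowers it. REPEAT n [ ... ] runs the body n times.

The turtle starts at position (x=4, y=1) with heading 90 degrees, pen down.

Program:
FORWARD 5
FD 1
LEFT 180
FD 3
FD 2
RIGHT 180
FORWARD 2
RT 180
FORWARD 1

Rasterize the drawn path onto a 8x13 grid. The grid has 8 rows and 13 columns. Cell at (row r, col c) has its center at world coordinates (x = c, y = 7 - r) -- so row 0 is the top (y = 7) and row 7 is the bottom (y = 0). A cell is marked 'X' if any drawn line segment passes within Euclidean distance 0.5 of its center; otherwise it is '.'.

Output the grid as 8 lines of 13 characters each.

Segment 0: (4,1) -> (4,6)
Segment 1: (4,6) -> (4,7)
Segment 2: (4,7) -> (4,4)
Segment 3: (4,4) -> (4,2)
Segment 4: (4,2) -> (4,4)
Segment 5: (4,4) -> (4,3)

Answer: ....X........
....X........
....X........
....X........
....X........
....X........
....X........
.............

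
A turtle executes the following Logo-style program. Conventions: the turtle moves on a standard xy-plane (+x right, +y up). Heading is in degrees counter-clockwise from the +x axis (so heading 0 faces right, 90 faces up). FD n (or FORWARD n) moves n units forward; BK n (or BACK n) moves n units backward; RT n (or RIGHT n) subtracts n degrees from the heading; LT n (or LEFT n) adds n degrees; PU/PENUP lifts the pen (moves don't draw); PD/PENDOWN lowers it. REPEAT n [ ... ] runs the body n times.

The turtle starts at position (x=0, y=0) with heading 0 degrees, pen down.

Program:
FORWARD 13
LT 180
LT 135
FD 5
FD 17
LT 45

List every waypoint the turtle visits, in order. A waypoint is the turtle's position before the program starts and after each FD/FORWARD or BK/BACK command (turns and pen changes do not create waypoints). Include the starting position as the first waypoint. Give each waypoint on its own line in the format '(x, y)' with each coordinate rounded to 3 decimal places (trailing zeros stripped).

Answer: (0, 0)
(13, 0)
(16.536, -3.536)
(28.556, -15.556)

Derivation:
Executing turtle program step by step:
Start: pos=(0,0), heading=0, pen down
FD 13: (0,0) -> (13,0) [heading=0, draw]
LT 180: heading 0 -> 180
LT 135: heading 180 -> 315
FD 5: (13,0) -> (16.536,-3.536) [heading=315, draw]
FD 17: (16.536,-3.536) -> (28.556,-15.556) [heading=315, draw]
LT 45: heading 315 -> 0
Final: pos=(28.556,-15.556), heading=0, 3 segment(s) drawn
Waypoints (4 total):
(0, 0)
(13, 0)
(16.536, -3.536)
(28.556, -15.556)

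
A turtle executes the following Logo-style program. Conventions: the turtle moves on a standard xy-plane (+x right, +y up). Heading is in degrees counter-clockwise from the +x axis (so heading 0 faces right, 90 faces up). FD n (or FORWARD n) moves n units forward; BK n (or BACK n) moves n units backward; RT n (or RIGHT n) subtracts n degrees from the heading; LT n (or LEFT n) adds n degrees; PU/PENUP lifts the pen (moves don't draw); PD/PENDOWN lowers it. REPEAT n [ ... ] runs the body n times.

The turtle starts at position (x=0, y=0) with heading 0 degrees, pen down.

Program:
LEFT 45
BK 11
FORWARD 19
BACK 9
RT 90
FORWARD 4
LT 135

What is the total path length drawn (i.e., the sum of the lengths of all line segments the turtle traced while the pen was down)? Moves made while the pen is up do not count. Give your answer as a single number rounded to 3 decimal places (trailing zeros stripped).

Executing turtle program step by step:
Start: pos=(0,0), heading=0, pen down
LT 45: heading 0 -> 45
BK 11: (0,0) -> (-7.778,-7.778) [heading=45, draw]
FD 19: (-7.778,-7.778) -> (5.657,5.657) [heading=45, draw]
BK 9: (5.657,5.657) -> (-0.707,-0.707) [heading=45, draw]
RT 90: heading 45 -> 315
FD 4: (-0.707,-0.707) -> (2.121,-3.536) [heading=315, draw]
LT 135: heading 315 -> 90
Final: pos=(2.121,-3.536), heading=90, 4 segment(s) drawn

Segment lengths:
  seg 1: (0,0) -> (-7.778,-7.778), length = 11
  seg 2: (-7.778,-7.778) -> (5.657,5.657), length = 19
  seg 3: (5.657,5.657) -> (-0.707,-0.707), length = 9
  seg 4: (-0.707,-0.707) -> (2.121,-3.536), length = 4
Total = 43

Answer: 43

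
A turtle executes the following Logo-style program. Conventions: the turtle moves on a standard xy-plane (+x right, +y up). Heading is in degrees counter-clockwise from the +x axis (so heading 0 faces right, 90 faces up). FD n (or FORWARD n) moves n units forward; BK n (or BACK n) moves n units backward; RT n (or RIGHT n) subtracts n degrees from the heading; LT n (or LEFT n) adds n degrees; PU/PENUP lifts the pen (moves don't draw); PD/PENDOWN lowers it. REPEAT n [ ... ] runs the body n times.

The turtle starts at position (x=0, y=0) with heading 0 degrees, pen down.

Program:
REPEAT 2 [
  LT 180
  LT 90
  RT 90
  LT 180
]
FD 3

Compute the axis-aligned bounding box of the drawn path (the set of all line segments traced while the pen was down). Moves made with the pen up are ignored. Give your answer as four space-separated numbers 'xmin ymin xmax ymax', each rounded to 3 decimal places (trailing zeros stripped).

Answer: 0 0 3 0

Derivation:
Executing turtle program step by step:
Start: pos=(0,0), heading=0, pen down
REPEAT 2 [
  -- iteration 1/2 --
  LT 180: heading 0 -> 180
  LT 90: heading 180 -> 270
  RT 90: heading 270 -> 180
  LT 180: heading 180 -> 0
  -- iteration 2/2 --
  LT 180: heading 0 -> 180
  LT 90: heading 180 -> 270
  RT 90: heading 270 -> 180
  LT 180: heading 180 -> 0
]
FD 3: (0,0) -> (3,0) [heading=0, draw]
Final: pos=(3,0), heading=0, 1 segment(s) drawn

Segment endpoints: x in {0, 3}, y in {0, 0}
xmin=0, ymin=0, xmax=3, ymax=0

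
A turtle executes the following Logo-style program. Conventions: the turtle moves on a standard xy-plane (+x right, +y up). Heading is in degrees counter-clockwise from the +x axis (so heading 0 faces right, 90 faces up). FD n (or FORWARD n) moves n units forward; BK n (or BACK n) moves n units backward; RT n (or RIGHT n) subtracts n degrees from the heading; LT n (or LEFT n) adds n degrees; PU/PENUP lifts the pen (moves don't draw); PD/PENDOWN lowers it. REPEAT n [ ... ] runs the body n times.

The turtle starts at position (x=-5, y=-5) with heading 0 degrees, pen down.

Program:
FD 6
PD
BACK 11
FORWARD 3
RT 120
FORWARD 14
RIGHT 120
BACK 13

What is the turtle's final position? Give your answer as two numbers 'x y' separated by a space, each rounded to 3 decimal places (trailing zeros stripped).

Answer: -7.5 -28.383

Derivation:
Executing turtle program step by step:
Start: pos=(-5,-5), heading=0, pen down
FD 6: (-5,-5) -> (1,-5) [heading=0, draw]
PD: pen down
BK 11: (1,-5) -> (-10,-5) [heading=0, draw]
FD 3: (-10,-5) -> (-7,-5) [heading=0, draw]
RT 120: heading 0 -> 240
FD 14: (-7,-5) -> (-14,-17.124) [heading=240, draw]
RT 120: heading 240 -> 120
BK 13: (-14,-17.124) -> (-7.5,-28.383) [heading=120, draw]
Final: pos=(-7.5,-28.383), heading=120, 5 segment(s) drawn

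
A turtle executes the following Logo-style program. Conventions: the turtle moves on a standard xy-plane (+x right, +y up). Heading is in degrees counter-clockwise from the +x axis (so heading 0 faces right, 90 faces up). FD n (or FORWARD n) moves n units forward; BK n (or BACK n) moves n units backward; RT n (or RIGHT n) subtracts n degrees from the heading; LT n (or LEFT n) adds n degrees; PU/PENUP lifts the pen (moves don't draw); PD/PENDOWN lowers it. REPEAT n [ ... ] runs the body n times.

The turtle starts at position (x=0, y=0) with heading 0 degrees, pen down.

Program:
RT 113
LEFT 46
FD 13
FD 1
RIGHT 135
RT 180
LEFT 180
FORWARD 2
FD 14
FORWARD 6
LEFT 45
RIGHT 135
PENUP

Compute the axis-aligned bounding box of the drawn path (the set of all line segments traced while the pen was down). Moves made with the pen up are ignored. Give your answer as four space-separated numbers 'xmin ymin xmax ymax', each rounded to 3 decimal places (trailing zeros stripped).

Executing turtle program step by step:
Start: pos=(0,0), heading=0, pen down
RT 113: heading 0 -> 247
LT 46: heading 247 -> 293
FD 13: (0,0) -> (5.08,-11.967) [heading=293, draw]
FD 1: (5.08,-11.967) -> (5.47,-12.887) [heading=293, draw]
RT 135: heading 293 -> 158
RT 180: heading 158 -> 338
LT 180: heading 338 -> 158
FD 2: (5.47,-12.887) -> (3.616,-12.138) [heading=158, draw]
FD 14: (3.616,-12.138) -> (-9.365,-6.893) [heading=158, draw]
FD 6: (-9.365,-6.893) -> (-14.928,-4.646) [heading=158, draw]
LT 45: heading 158 -> 203
RT 135: heading 203 -> 68
PU: pen up
Final: pos=(-14.928,-4.646), heading=68, 5 segment(s) drawn

Segment endpoints: x in {-14.928, -9.365, 0, 3.616, 5.08, 5.47}, y in {-12.887, -12.138, -11.967, -6.893, -4.646, 0}
xmin=-14.928, ymin=-12.887, xmax=5.47, ymax=0

Answer: -14.928 -12.887 5.47 0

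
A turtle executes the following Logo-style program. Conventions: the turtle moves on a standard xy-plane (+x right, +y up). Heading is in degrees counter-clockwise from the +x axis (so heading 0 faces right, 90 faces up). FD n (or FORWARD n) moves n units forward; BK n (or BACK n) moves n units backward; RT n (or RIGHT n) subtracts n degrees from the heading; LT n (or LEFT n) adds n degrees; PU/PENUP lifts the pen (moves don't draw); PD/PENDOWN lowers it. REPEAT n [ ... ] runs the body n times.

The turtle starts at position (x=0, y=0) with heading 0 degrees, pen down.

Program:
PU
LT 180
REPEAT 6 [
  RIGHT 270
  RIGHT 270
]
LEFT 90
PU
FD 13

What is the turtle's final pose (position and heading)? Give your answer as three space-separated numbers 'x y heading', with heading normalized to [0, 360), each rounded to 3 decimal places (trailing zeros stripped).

Executing turtle program step by step:
Start: pos=(0,0), heading=0, pen down
PU: pen up
LT 180: heading 0 -> 180
REPEAT 6 [
  -- iteration 1/6 --
  RT 270: heading 180 -> 270
  RT 270: heading 270 -> 0
  -- iteration 2/6 --
  RT 270: heading 0 -> 90
  RT 270: heading 90 -> 180
  -- iteration 3/6 --
  RT 270: heading 180 -> 270
  RT 270: heading 270 -> 0
  -- iteration 4/6 --
  RT 270: heading 0 -> 90
  RT 270: heading 90 -> 180
  -- iteration 5/6 --
  RT 270: heading 180 -> 270
  RT 270: heading 270 -> 0
  -- iteration 6/6 --
  RT 270: heading 0 -> 90
  RT 270: heading 90 -> 180
]
LT 90: heading 180 -> 270
PU: pen up
FD 13: (0,0) -> (0,-13) [heading=270, move]
Final: pos=(0,-13), heading=270, 0 segment(s) drawn

Answer: 0 -13 270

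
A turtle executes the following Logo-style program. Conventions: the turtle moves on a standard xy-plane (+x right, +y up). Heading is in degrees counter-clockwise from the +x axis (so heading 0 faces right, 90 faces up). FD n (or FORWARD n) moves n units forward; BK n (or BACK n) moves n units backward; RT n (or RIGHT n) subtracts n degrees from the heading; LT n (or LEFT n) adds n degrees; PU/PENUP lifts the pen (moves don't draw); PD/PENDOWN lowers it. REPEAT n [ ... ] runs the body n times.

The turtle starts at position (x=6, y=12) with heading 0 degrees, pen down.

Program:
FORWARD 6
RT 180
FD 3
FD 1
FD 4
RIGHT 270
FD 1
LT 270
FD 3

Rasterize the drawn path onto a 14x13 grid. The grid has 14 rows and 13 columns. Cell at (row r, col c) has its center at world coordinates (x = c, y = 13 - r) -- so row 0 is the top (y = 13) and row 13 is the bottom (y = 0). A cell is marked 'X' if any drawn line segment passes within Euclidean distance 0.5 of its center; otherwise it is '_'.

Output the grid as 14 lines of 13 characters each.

Segment 0: (6,12) -> (12,12)
Segment 1: (12,12) -> (9,12)
Segment 2: (9,12) -> (8,12)
Segment 3: (8,12) -> (4,12)
Segment 4: (4,12) -> (4,11)
Segment 5: (4,11) -> (1,11)

Answer: _____________
____XXXXXXXXX
_XXXX________
_____________
_____________
_____________
_____________
_____________
_____________
_____________
_____________
_____________
_____________
_____________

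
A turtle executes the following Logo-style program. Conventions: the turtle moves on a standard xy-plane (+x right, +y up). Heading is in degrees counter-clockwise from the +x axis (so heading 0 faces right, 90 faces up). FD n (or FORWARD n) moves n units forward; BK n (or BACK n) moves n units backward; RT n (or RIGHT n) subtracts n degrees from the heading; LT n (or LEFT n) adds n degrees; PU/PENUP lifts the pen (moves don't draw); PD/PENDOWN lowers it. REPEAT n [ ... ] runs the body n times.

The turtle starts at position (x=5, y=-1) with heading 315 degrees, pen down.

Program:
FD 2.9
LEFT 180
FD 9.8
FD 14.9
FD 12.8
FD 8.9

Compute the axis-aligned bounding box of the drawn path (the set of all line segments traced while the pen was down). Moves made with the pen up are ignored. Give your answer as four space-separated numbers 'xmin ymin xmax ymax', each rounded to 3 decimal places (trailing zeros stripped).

Executing turtle program step by step:
Start: pos=(5,-1), heading=315, pen down
FD 2.9: (5,-1) -> (7.051,-3.051) [heading=315, draw]
LT 180: heading 315 -> 135
FD 9.8: (7.051,-3.051) -> (0.121,3.879) [heading=135, draw]
FD 14.9: (0.121,3.879) -> (-10.415,14.415) [heading=135, draw]
FD 12.8: (-10.415,14.415) -> (-19.466,23.466) [heading=135, draw]
FD 8.9: (-19.466,23.466) -> (-25.759,29.759) [heading=135, draw]
Final: pos=(-25.759,29.759), heading=135, 5 segment(s) drawn

Segment endpoints: x in {-25.759, -19.466, -10.415, 0.121, 5, 7.051}, y in {-3.051, -1, 3.879, 14.415, 23.466, 29.759}
xmin=-25.759, ymin=-3.051, xmax=7.051, ymax=29.759

Answer: -25.759 -3.051 7.051 29.759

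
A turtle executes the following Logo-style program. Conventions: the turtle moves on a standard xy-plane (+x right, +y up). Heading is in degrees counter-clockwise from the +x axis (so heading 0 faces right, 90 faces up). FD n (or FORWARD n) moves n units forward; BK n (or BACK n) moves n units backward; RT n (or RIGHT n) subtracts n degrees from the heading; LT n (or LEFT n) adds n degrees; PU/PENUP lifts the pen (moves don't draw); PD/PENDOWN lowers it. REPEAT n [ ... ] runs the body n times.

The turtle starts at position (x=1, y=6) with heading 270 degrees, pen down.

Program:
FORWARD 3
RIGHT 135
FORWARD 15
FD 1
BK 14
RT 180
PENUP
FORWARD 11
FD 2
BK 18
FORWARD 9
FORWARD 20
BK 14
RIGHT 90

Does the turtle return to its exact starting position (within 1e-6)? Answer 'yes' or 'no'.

Executing turtle program step by step:
Start: pos=(1,6), heading=270, pen down
FD 3: (1,6) -> (1,3) [heading=270, draw]
RT 135: heading 270 -> 135
FD 15: (1,3) -> (-9.607,13.607) [heading=135, draw]
FD 1: (-9.607,13.607) -> (-10.314,14.314) [heading=135, draw]
BK 14: (-10.314,14.314) -> (-0.414,4.414) [heading=135, draw]
RT 180: heading 135 -> 315
PU: pen up
FD 11: (-0.414,4.414) -> (7.364,-3.364) [heading=315, move]
FD 2: (7.364,-3.364) -> (8.778,-4.778) [heading=315, move]
BK 18: (8.778,-4.778) -> (-3.95,7.95) [heading=315, move]
FD 9: (-3.95,7.95) -> (2.414,1.586) [heading=315, move]
FD 20: (2.414,1.586) -> (16.556,-12.556) [heading=315, move]
BK 14: (16.556,-12.556) -> (6.657,-2.657) [heading=315, move]
RT 90: heading 315 -> 225
Final: pos=(6.657,-2.657), heading=225, 4 segment(s) drawn

Start position: (1, 6)
Final position: (6.657, -2.657)
Distance = 10.341; >= 1e-6 -> NOT closed

Answer: no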